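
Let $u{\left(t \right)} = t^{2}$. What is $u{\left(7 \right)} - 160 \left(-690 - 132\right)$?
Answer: $131569$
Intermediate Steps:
$u{\left(7 \right)} - 160 \left(-690 - 132\right) = 7^{2} - 160 \left(-690 - 132\right) = 49 - -131520 = 49 + 131520 = 131569$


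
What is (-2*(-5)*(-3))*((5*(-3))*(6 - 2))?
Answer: 1800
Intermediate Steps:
(-2*(-5)*(-3))*((5*(-3))*(6 - 2)) = (10*(-3))*(-15*4) = -30*(-60) = 1800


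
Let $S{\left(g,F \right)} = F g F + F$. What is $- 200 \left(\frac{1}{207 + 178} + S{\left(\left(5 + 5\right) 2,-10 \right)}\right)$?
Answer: $- \frac{30646040}{77} \approx -3.98 \cdot 10^{5}$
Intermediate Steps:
$S{\left(g,F \right)} = F + g F^{2}$ ($S{\left(g,F \right)} = g F^{2} + F = F + g F^{2}$)
$- 200 \left(\frac{1}{207 + 178} + S{\left(\left(5 + 5\right) 2,-10 \right)}\right) = - 200 \left(\frac{1}{207 + 178} - 10 \left(1 - 10 \left(5 + 5\right) 2\right)\right) = - 200 \left(\frac{1}{385} - 10 \left(1 - 10 \cdot 10 \cdot 2\right)\right) = - 200 \left(\frac{1}{385} - 10 \left(1 - 200\right)\right) = - 200 \left(\frac{1}{385} - -1990\right) = - 200 \left(\frac{1}{385} + 1990\right) = \left(-200\right) \frac{766151}{385} = - \frac{30646040}{77}$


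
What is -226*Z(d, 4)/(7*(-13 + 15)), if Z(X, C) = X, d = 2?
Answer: -226/7 ≈ -32.286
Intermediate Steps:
-226*Z(d, 4)/(7*(-13 + 15)) = -226*2/(7*(-13 + 15)) = -226/((7*(½))*2) = -226/((7/2)*2) = -226/7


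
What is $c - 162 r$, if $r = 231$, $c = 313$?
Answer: $-37109$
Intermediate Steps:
$c - 162 r = 313 - 37422 = -37109$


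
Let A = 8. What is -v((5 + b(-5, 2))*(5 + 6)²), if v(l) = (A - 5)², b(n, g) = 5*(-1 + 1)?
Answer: -9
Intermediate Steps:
b(n, g) = 0 (b(n, g) = 5*0 = 0)
v(l) = 9 (v(l) = (8 - 5)² = 3² = 9)
-v((5 + b(-5, 2))*(5 + 6)²) = -1*9 = -9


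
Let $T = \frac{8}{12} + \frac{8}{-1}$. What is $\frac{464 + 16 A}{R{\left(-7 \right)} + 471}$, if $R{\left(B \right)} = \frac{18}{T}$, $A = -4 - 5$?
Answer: $\frac{1760}{2577} \approx 0.68296$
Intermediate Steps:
$T = - \frac{22}{3}$ ($T = 8 \cdot \frac{1}{12} + 8 \left(-1\right) = \frac{2}{3} - 8 = - \frac{22}{3} \approx -7.3333$)
$A = -9$ ($A = -4 - 5 = -9$)
$R{\left(B \right)} = - \frac{27}{11}$ ($R{\left(B \right)} = \frac{18}{- \frac{22}{3}} = 18 \left(- \frac{3}{22}\right) = - \frac{27}{11}$)
$\frac{464 + 16 A}{R{\left(-7 \right)} + 471} = \frac{464 + 16 \left(-9\right)}{- \frac{27}{11} + 471} = \frac{464 - 144}{\frac{5154}{11}} = 320 \cdot \frac{11}{5154} = \frac{1760}{2577}$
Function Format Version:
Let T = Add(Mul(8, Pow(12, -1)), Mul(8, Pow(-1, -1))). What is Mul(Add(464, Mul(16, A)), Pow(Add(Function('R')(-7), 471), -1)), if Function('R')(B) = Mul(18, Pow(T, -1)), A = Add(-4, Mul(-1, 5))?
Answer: Rational(1760, 2577) ≈ 0.68296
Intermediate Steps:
T = Rational(-22, 3) (T = Add(Mul(8, Rational(1, 12)), Mul(8, -1)) = Add(Rational(2, 3), -8) = Rational(-22, 3) ≈ -7.3333)
A = -9 (A = Add(-4, -5) = -9)
Function('R')(B) = Rational(-27, 11) (Function('R')(B) = Mul(18, Pow(Rational(-22, 3), -1)) = Mul(18, Rational(-3, 22)) = Rational(-27, 11))
Mul(Add(464, Mul(16, A)), Pow(Add(Function('R')(-7), 471), -1)) = Mul(Add(464, Mul(16, -9)), Pow(Add(Rational(-27, 11), 471), -1)) = Mul(Add(464, -144), Pow(Rational(5154, 11), -1)) = Mul(320, Rational(11, 5154)) = Rational(1760, 2577)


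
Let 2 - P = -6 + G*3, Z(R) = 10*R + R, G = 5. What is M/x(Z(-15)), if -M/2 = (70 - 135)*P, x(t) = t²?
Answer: -182/5445 ≈ -0.033425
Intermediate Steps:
Z(R) = 11*R
P = -7 (P = 2 - (-6 + 5*3) = 2 - (-6 + 15) = 2 - 1*9 = 2 - 9 = -7)
M = -910 (M = -2*(70 - 135)*(-7) = -(-130)*(-7) = -2*455 = -910)
M/x(Z(-15)) = -910/((11*(-15))²) = -910/((-165)²) = -910/27225 = -910*1/27225 = -182/5445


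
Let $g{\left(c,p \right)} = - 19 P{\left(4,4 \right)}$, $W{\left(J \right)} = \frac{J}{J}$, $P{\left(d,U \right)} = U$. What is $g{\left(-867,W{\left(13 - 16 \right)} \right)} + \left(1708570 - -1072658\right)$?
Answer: $2781152$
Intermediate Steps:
$W{\left(J \right)} = 1$
$g{\left(c,p \right)} = -76$ ($g{\left(c,p \right)} = \left(-19\right) 4 = -76$)
$g{\left(-867,W{\left(13 - 16 \right)} \right)} + \left(1708570 - -1072658\right) = -76 + \left(1708570 - -1072658\right) = -76 + \left(1708570 + 1072658\right) = -76 + 2781228 = 2781152$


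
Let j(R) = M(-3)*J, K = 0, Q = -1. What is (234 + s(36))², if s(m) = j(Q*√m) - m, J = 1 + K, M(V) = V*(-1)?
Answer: 40401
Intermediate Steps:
M(V) = -V
J = 1 (J = 1 + 0 = 1)
j(R) = 3 (j(R) = -1*(-3)*1 = 3*1 = 3)
s(m) = 3 - m
(234 + s(36))² = (234 + (3 - 1*36))² = (234 + (3 - 36))² = (234 - 33)² = 201² = 40401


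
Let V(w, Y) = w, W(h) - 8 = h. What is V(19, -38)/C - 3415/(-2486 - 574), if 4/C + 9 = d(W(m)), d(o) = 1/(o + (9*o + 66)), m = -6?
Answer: -2188373/52632 ≈ -41.579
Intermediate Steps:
W(h) = 8 + h
d(o) = 1/(66 + 10*o) (d(o) = 1/(o + (66 + 9*o)) = 1/(66 + 10*o))
C = -344/773 (C = 4/(-9 + 1/(2*(33 + 5*(8 - 6)))) = 4/(-9 + 1/(2*(33 + 5*2))) = 4/(-9 + 1/(2*(33 + 10))) = 4/(-9 + (1/2)/43) = 4/(-9 + (1/2)*(1/43)) = 4/(-9 + 1/86) = 4/(-773/86) = 4*(-86/773) = -344/773 ≈ -0.44502)
V(19, -38)/C - 3415/(-2486 - 574) = 19/(-344/773) - 3415/(-2486 - 574) = 19*(-773/344) - 3415/(-3060) = -14687/344 - 3415*(-1/3060) = -14687/344 + 683/612 = -2188373/52632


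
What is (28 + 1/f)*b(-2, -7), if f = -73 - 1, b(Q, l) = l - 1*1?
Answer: -8284/37 ≈ -223.89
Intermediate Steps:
b(Q, l) = -1 + l (b(Q, l) = l - 1 = -1 + l)
f = -74
(28 + 1/f)*b(-2, -7) = (28 + 1/(-74))*(-1 - 7) = (28 - 1/74)*(-8) = (2071/74)*(-8) = -8284/37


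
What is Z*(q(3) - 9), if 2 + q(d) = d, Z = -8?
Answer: 64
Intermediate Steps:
q(d) = -2 + d
Z*(q(3) - 9) = -8*((-2 + 3) - 9) = -8*(1 - 9) = -8*(-8) = 64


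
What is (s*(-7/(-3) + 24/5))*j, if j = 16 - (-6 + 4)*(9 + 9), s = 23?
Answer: 127972/15 ≈ 8531.5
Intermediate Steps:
j = 52 (j = 16 - (-2)*18 = 16 - 1*(-36) = 16 + 36 = 52)
(s*(-7/(-3) + 24/5))*j = (23*(-7/(-3) + 24/5))*52 = (23*(-7*(-⅓) + 24*(⅕)))*52 = (23*(7/3 + 24/5))*52 = (23*(107/15))*52 = (2461/15)*52 = 127972/15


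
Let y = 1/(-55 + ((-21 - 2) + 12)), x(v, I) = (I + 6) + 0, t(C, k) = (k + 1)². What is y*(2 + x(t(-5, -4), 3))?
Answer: -⅙ ≈ -0.16667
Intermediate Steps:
t(C, k) = (1 + k)²
x(v, I) = 6 + I (x(v, I) = (6 + I) + 0 = 6 + I)
y = -1/66 (y = 1/(-55 + (-23 + 12)) = 1/(-55 - 11) = 1/(-66) = -1/66 ≈ -0.015152)
y*(2 + x(t(-5, -4), 3)) = -(2 + (6 + 3))/66 = -(2 + 9)/66 = -1/66*11 = -⅙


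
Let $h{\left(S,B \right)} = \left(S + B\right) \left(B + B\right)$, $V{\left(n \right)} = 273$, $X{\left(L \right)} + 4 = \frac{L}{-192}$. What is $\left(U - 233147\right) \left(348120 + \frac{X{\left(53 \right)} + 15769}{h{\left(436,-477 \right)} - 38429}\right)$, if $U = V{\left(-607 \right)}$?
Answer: $- \frac{5331390485484199}{65760} \approx -8.1073 \cdot 10^{10}$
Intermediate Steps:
$X{\left(L \right)} = -4 - \frac{L}{192}$ ($X{\left(L \right)} = -4 + \frac{L}{-192} = -4 + L \left(- \frac{1}{192}\right) = -4 - \frac{L}{192}$)
$h{\left(S,B \right)} = 2 B \left(B + S\right)$ ($h{\left(S,B \right)} = \left(B + S\right) 2 B = 2 B \left(B + S\right)$)
$U = 273$
$\left(U - 233147\right) \left(348120 + \frac{X{\left(53 \right)} + 15769}{h{\left(436,-477 \right)} - 38429}\right) = \left(273 - 233147\right) \left(348120 + \frac{\left(-4 - \frac{53}{192}\right) + 15769}{2 \left(-477\right) \left(-477 + 436\right) - 38429}\right) = - 232874 \left(348120 + \frac{\left(-4 - \frac{53}{192}\right) + 15769}{2 \left(-477\right) \left(-41\right) - 38429}\right) = - 232874 \left(348120 + \frac{- \frac{821}{192} + 15769}{39114 - 38429}\right) = - 232874 \left(348120 + \frac{3026827}{192 \cdot 685}\right) = - 232874 \left(348120 + \frac{3026827}{192} \cdot \frac{1}{685}\right) = - 232874 \left(348120 + \frac{3026827}{131520}\right) = \left(-232874\right) \frac{45787769227}{131520} = - \frac{5331390485484199}{65760}$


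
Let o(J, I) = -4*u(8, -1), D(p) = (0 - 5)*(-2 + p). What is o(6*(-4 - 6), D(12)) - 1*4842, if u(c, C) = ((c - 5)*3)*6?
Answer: -5058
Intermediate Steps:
D(p) = 10 - 5*p (D(p) = -5*(-2 + p) = 10 - 5*p)
u(c, C) = -90 + 18*c (u(c, C) = ((-5 + c)*3)*6 = (-15 + 3*c)*6 = -90 + 18*c)
o(J, I) = -216 (o(J, I) = -4*(-90 + 18*8) = -4*(-90 + 144) = -4*54 = -216)
o(6*(-4 - 6), D(12)) - 1*4842 = -216 - 1*4842 = -216 - 4842 = -5058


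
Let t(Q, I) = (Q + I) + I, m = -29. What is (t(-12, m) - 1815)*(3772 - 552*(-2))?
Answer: -9191260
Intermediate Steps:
t(Q, I) = Q + 2*I (t(Q, I) = (I + Q) + I = Q + 2*I)
(t(-12, m) - 1815)*(3772 - 552*(-2)) = ((-12 + 2*(-29)) - 1815)*(3772 - 552*(-2)) = ((-12 - 58) - 1815)*(3772 + 1104) = (-70 - 1815)*4876 = -1885*4876 = -9191260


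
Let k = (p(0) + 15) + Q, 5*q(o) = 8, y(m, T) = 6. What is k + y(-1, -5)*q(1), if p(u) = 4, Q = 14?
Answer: 213/5 ≈ 42.600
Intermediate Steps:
q(o) = 8/5 (q(o) = (⅕)*8 = 8/5)
k = 33 (k = (4 + 15) + 14 = 19 + 14 = 33)
k + y(-1, -5)*q(1) = 33 + 6*(8/5) = 33 + 48/5 = 213/5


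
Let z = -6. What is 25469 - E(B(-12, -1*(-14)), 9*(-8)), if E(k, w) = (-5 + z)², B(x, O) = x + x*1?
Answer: 25348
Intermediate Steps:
B(x, O) = 2*x (B(x, O) = x + x = 2*x)
E(k, w) = 121 (E(k, w) = (-5 - 6)² = (-11)² = 121)
25469 - E(B(-12, -1*(-14)), 9*(-8)) = 25469 - 1*121 = 25469 - 121 = 25348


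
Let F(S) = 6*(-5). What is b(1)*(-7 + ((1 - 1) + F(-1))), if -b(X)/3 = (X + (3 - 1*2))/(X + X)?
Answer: 111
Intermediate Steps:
F(S) = -30
b(X) = -3*(1 + X)/(2*X) (b(X) = -3*(X + (3 - 1*2))/(X + X) = -3*(X + (3 - 2))/(2*X) = -3*(X + 1)*1/(2*X) = -3*(1 + X)*1/(2*X) = -3*(1 + X)/(2*X))
b(1)*(-7 + ((1 - 1) + F(-1))) = ((3/2)*(-1 - 1*1)/1)*(-7 + ((1 - 1) - 30)) = ((3/2)*1*(-1 - 1))*(-7 + (0 - 30)) = ((3/2)*1*(-2))*(-7 - 30) = -3*(-37) = 111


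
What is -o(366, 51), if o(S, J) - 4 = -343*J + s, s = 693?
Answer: 16796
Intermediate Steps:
o(S, J) = 697 - 343*J (o(S, J) = 4 + (-343*J + 693) = 4 + (693 - 343*J) = 697 - 343*J)
-o(366, 51) = -(697 - 343*51) = -(697 - 17493) = -1*(-16796) = 16796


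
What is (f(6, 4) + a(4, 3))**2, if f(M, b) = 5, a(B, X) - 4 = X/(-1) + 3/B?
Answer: 729/16 ≈ 45.563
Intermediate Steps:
a(B, X) = 4 - X + 3/B (a(B, X) = 4 + (X/(-1) + 3/B) = 4 + (X*(-1) + 3/B) = 4 + (-X + 3/B) = 4 - X + 3/B)
(f(6, 4) + a(4, 3))**2 = (5 + (4 - 1*3 + 3/4))**2 = (5 + (4 - 3 + 3*(1/4)))**2 = (5 + (4 - 3 + 3/4))**2 = (5 + 7/4)**2 = (27/4)**2 = 729/16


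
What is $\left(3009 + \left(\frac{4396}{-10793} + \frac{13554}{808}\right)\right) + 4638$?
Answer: $\frac{33415132861}{4360372} \approx 7663.4$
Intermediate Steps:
$\left(3009 + \left(\frac{4396}{-10793} + \frac{13554}{808}\right)\right) + 4638 = \left(3009 + \left(4396 \left(- \frac{1}{10793}\right) + 13554 \cdot \frac{1}{808}\right)\right) + 4638 = \left(3009 + \left(- \frac{4396}{10793} + \frac{6777}{404}\right)\right) + 4638 = \left(3009 + \frac{71368177}{4360372}\right) + 4638 = \frac{13191727525}{4360372} + 4638 = \frac{33415132861}{4360372}$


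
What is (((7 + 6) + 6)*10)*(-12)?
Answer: -2280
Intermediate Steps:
(((7 + 6) + 6)*10)*(-12) = ((13 + 6)*10)*(-12) = (19*10)*(-12) = 190*(-12) = -2280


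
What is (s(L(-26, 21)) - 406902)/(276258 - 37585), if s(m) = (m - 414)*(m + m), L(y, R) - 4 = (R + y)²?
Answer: -429232/238673 ≈ -1.7984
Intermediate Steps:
L(y, R) = 4 + (R + y)²
s(m) = 2*m*(-414 + m) (s(m) = (-414 + m)*(2*m) = 2*m*(-414 + m))
(s(L(-26, 21)) - 406902)/(276258 - 37585) = (2*(4 + (21 - 26)²)*(-414 + (4 + (21 - 26)²)) - 406902)/(276258 - 37585) = (2*(4 + (-5)²)*(-414 + (4 + (-5)²)) - 406902)/238673 = (2*(4 + 25)*(-414 + (4 + 25)) - 406902)*(1/238673) = (2*29*(-414 + 29) - 406902)*(1/238673) = (2*29*(-385) - 406902)*(1/238673) = (-22330 - 406902)*(1/238673) = -429232*1/238673 = -429232/238673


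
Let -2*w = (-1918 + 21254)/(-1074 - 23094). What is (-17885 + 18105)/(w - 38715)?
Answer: -1329240/233913613 ≈ -0.0056826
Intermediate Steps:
w = 2417/6042 (w = -(-1918 + 21254)/(2*(-1074 - 23094)) = -9668/(-24168) = -9668*(-1)/24168 = -½*(-2417/3021) = 2417/6042 ≈ 0.40003)
(-17885 + 18105)/(w - 38715) = (-17885 + 18105)/(2417/6042 - 38715) = 220/(-233913613/6042) = 220*(-6042/233913613) = -1329240/233913613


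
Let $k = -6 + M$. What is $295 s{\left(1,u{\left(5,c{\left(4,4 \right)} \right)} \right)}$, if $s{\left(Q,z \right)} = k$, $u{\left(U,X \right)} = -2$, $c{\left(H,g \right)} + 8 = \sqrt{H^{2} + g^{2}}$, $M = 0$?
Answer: $-1770$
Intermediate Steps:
$c{\left(H,g \right)} = -8 + \sqrt{H^{2} + g^{2}}$
$k = -6$ ($k = -6 + 0 = -6$)
$s{\left(Q,z \right)} = -6$
$295 s{\left(1,u{\left(5,c{\left(4,4 \right)} \right)} \right)} = 295 \left(-6\right) = -1770$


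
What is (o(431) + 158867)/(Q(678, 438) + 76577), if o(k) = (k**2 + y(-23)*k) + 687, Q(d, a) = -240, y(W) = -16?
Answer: 338419/76337 ≈ 4.4332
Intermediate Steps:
o(k) = 687 + k**2 - 16*k (o(k) = (k**2 - 16*k) + 687 = 687 + k**2 - 16*k)
(o(431) + 158867)/(Q(678, 438) + 76577) = ((687 + 431**2 - 16*431) + 158867)/(-240 + 76577) = ((687 + 185761 - 6896) + 158867)/76337 = (179552 + 158867)*(1/76337) = 338419*(1/76337) = 338419/76337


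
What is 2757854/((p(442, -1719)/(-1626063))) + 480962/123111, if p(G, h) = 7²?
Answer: -552084428201795884/6032439 ≈ -9.1519e+10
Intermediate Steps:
p(G, h) = 49
2757854/((p(442, -1719)/(-1626063))) + 480962/123111 = 2757854/((49/(-1626063))) + 480962/123111 = 2757854/((49*(-1/1626063))) + 480962*(1/123111) = 2757854/(-49/1626063) + 480962/123111 = 2757854*(-1626063/49) + 480962/123111 = -4484444348802/49 + 480962/123111 = -552084428201795884/6032439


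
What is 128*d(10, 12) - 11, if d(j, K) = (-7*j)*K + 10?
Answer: -106251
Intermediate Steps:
d(j, K) = 10 - 7*K*j (d(j, K) = -7*K*j + 10 = 10 - 7*K*j)
128*d(10, 12) - 11 = 128*(10 - 7*12*10) - 11 = 128*(10 - 840) - 11 = 128*(-830) - 11 = -106240 - 11 = -106251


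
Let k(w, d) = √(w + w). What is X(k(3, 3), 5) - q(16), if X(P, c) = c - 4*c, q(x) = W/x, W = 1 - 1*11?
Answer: -115/8 ≈ -14.375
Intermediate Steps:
W = -10 (W = 1 - 11 = -10)
q(x) = -10/x
k(w, d) = √2*√w (k(w, d) = √(2*w) = √2*√w)
X(P, c) = -3*c
X(k(3, 3), 5) - q(16) = -3*5 - (-10)/16 = -15 - (-10)/16 = -15 - 1*(-5/8) = -15 + 5/8 = -115/8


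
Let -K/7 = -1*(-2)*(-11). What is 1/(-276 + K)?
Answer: -1/122 ≈ -0.0081967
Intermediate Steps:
K = 154 (K = -7*(-1*(-2))*(-11) = -14*(-11) = -7*(-22) = 154)
1/(-276 + K) = 1/(-276 + 154) = 1/(-122) = -1/122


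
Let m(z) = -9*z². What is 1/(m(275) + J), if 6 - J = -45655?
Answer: -1/634964 ≈ -1.5749e-6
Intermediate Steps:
J = 45661 (J = 6 - 1*(-45655) = 6 + 45655 = 45661)
1/(m(275) + J) = 1/(-9*275² + 45661) = 1/(-9*75625 + 45661) = 1/(-680625 + 45661) = 1/(-634964) = -1/634964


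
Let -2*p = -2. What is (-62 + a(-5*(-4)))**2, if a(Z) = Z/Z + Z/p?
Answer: 1681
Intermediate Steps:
p = 1 (p = -1/2*(-2) = 1)
a(Z) = 1 + Z (a(Z) = Z/Z + Z/1 = 1 + Z*1 = 1 + Z)
(-62 + a(-5*(-4)))**2 = (-62 + (1 - 5*(-4)))**2 = (-62 + (1 + 20))**2 = (-62 + 21)**2 = (-41)**2 = 1681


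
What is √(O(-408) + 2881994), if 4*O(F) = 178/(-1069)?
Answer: √13173721191454/2138 ≈ 1697.6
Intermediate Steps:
O(F) = -89/2138 (O(F) = (178/(-1069))/4 = (178*(-1/1069))/4 = (¼)*(-178/1069) = -89/2138)
√(O(-408) + 2881994) = √(-89/2138 + 2881994) = √(6161703083/2138) = √13173721191454/2138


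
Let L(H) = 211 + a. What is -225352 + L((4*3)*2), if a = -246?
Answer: -225387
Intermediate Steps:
L(H) = -35 (L(H) = 211 - 246 = -35)
-225352 + L((4*3)*2) = -225352 - 35 = -225387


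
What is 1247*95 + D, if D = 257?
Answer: 118722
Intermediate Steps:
1247*95 + D = 1247*95 + 257 = 118465 + 257 = 118722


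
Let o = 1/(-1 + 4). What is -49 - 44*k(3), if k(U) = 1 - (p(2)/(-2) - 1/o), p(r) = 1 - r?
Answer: -203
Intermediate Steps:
o = ⅓ (o = 1/3 = ⅓ ≈ 0.33333)
k(U) = 7/2 (k(U) = 1 - ((1 - 1*2)/(-2) - 1/⅓) = 1 - ((1 - 2)*(-½) - 1*3) = 1 - (-1*(-½) - 3) = 1 - (½ - 3) = 1 - 1*(-5/2) = 1 + 5/2 = 7/2)
-49 - 44*k(3) = -49 - 44*7/2 = -49 - 154 = -203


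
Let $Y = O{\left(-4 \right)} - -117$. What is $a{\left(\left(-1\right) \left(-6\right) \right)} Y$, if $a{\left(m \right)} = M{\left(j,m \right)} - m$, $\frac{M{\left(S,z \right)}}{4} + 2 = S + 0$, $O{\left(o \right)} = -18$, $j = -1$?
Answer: $-1782$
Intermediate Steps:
$M{\left(S,z \right)} = -8 + 4 S$ ($M{\left(S,z \right)} = -8 + 4 \left(S + 0\right) = -8 + 4 S$)
$Y = 99$ ($Y = -18 - -117 = -18 + 117 = 99$)
$a{\left(m \right)} = -12 - m$ ($a{\left(m \right)} = \left(-8 + 4 \left(-1\right)\right) - m = \left(-8 - 4\right) - m = -12 - m$)
$a{\left(\left(-1\right) \left(-6\right) \right)} Y = \left(-12 - \left(-1\right) \left(-6\right)\right) 99 = \left(-12 - 6\right) 99 = \left(-18\right) 99 = -1782$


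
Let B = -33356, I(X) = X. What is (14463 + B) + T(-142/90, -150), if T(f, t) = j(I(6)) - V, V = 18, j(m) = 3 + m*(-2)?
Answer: -18920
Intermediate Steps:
j(m) = 3 - 2*m
T(f, t) = -27 (T(f, t) = (3 - 2*6) - 1*18 = (3 - 12) - 18 = -9 - 18 = -27)
(14463 + B) + T(-142/90, -150) = (14463 - 33356) - 27 = -18893 - 27 = -18920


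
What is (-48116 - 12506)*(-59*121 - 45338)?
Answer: 3181260694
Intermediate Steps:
(-48116 - 12506)*(-59*121 - 45338) = -60622*(-7139 - 45338) = -60622*(-52477) = 3181260694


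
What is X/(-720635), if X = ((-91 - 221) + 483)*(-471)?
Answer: 80541/720635 ≈ 0.11176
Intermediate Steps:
X = -80541 (X = (-312 + 483)*(-471) = 171*(-471) = -80541)
X/(-720635) = -80541/(-720635) = -80541*(-1/720635) = 80541/720635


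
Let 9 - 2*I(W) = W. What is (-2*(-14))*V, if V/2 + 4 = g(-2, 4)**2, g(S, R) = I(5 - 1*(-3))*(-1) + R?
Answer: 462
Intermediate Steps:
I(W) = 9/2 - W/2
g(S, R) = -1/2 + R (g(S, R) = (9/2 - (5 - 1*(-3))/2)*(-1) + R = (9/2 - (5 + 3)/2)*(-1) + R = (9/2 - 1/2*8)*(-1) + R = (9/2 - 4)*(-1) + R = (1/2)*(-1) + R = -1/2 + R)
V = 33/2 (V = -8 + 2*(-1/2 + 4)**2 = -8 + 2*(7/2)**2 = -8 + 2*(49/4) = -8 + 49/2 = 33/2 ≈ 16.500)
(-2*(-14))*V = -2*(-14)*(33/2) = 28*(33/2) = 462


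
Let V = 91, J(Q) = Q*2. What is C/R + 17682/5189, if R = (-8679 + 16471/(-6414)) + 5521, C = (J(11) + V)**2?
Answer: -66533563968/105190800887 ≈ -0.63250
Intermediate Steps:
J(Q) = 2*Q
C = 12769 (C = (2*11 + 91)**2 = (22 + 91)**2 = 113**2 = 12769)
R = -20271883/6414 (R = (-8679 + 16471*(-1/6414)) + 5521 = (-8679 - 16471/6414) + 5521 = -55683577/6414 + 5521 = -20271883/6414 ≈ -3160.6)
C/R + 17682/5189 = 12769/(-20271883/6414) + 17682/5189 = 12769*(-6414/20271883) + 17682*(1/5189) = -81900366/20271883 + 17682/5189 = -66533563968/105190800887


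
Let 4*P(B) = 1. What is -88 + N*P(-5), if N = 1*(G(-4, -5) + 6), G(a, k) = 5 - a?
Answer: -337/4 ≈ -84.250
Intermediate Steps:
P(B) = 1/4 (P(B) = (1/4)*1 = 1/4)
N = 15 (N = 1*((5 - 1*(-4)) + 6) = 1*((5 + 4) + 6) = 1*(9 + 6) = 1*15 = 15)
-88 + N*P(-5) = -88 + 15*(1/4) = -88 + 15/4 = -337/4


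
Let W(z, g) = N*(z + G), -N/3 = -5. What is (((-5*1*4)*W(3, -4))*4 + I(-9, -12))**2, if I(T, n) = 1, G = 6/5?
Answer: 25391521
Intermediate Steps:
G = 6/5 (G = 6*(1/5) = 6/5 ≈ 1.2000)
N = 15 (N = -3*(-5) = 15)
W(z, g) = 18 + 15*z (W(z, g) = 15*(z + 6/5) = 15*(6/5 + z) = 18 + 15*z)
(((-5*1*4)*W(3, -4))*4 + I(-9, -12))**2 = (((-5*1*4)*(18 + 15*3))*4 + 1)**2 = (((-5*4)*(18 + 45))*4 + 1)**2 = (-20*63*4 + 1)**2 = (-1260*4 + 1)**2 = (-5040 + 1)**2 = (-5039)**2 = 25391521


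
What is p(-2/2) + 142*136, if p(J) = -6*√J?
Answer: 19312 - 6*I ≈ 19312.0 - 6.0*I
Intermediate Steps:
p(-2/2) + 142*136 = -6*I + 142*136 = -6*I + 19312 = 19312 - 6*I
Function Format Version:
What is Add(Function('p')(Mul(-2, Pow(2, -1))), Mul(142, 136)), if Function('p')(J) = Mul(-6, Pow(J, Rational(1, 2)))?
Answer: Add(19312, Mul(-6, I)) ≈ Add(19312., Mul(-6.0000, I))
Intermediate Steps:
Add(Function('p')(Mul(-2, Pow(2, -1))), Mul(142, 136)) = Add(Mul(-6, Pow(Mul(-2, Pow(2, -1)), Rational(1, 2))), Mul(142, 136)) = Add(Mul(-6, Pow(Mul(-2, Rational(1, 2)), Rational(1, 2))), 19312) = Add(Mul(-6, Pow(-1, Rational(1, 2))), 19312) = Add(Mul(-6, I), 19312) = Add(19312, Mul(-6, I))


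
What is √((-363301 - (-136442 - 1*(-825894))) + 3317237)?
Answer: 2*√566121 ≈ 1504.8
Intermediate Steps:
√((-363301 - (-136442 - 1*(-825894))) + 3317237) = √((-363301 - (-136442 + 825894)) + 3317237) = √((-363301 - 1*689452) + 3317237) = √((-363301 - 689452) + 3317237) = √(-1052753 + 3317237) = √2264484 = 2*√566121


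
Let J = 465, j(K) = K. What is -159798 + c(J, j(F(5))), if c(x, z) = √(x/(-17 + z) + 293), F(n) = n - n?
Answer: -159798 + 2*√19193/17 ≈ -1.5978e+5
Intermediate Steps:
F(n) = 0
c(x, z) = √(293 + x/(-17 + z))
-159798 + c(J, j(F(5))) = -159798 + √((-4981 + 465 + 293*0)/(-17 + 0)) = -159798 + √((-4981 + 465 + 0)/(-17)) = -159798 + √(-1/17*(-4516)) = -159798 + √(4516/17) = -159798 + 2*√19193/17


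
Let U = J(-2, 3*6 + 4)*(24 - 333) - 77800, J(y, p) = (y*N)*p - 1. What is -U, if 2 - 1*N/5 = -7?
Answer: -534329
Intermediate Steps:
N = 45 (N = 10 - 5*(-7) = 10 + 35 = 45)
J(y, p) = -1 + 45*p*y (J(y, p) = (y*45)*p - 1 = (45*y)*p - 1 = 45*p*y - 1 = -1 + 45*p*y)
U = 534329 (U = (-1 + 45*(3*6 + 4)*(-2))*(24 - 333) - 77800 = (-1 + 45*(18 + 4)*(-2))*(-309) - 77800 = (-1 + 45*22*(-2))*(-309) - 77800 = (-1 - 1980)*(-309) - 77800 = -1981*(-309) - 77800 = 612129 - 77800 = 534329)
-U = -1*534329 = -534329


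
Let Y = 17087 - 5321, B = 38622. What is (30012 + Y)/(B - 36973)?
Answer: 41778/1649 ≈ 25.335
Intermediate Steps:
Y = 11766
(30012 + Y)/(B - 36973) = (30012 + 11766)/(38622 - 36973) = 41778/1649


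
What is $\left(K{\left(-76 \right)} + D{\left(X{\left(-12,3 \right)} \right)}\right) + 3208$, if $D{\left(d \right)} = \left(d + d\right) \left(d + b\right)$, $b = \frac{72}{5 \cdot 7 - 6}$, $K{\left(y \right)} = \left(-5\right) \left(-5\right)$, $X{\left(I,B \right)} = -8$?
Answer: $\frac{96317}{29} \approx 3321.3$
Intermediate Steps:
$K{\left(y \right)} = 25$
$b = \frac{72}{29}$ ($b = \frac{72}{35 - 6} = \frac{72}{29} \approx 2.4828$)
$D{\left(d \right)} = 2 d \left(\frac{72}{29} + d\right)$ ($D{\left(d \right)} = \left(d + d\right) \left(d + \frac{72}{29}\right) = 2 d \left(\frac{72}{29} + d\right)$)
$\left(K{\left(-76 \right)} + D{\left(X{\left(-12,3 \right)} \right)}\right) + 3208 = \left(25 + \frac{2}{29} \left(-8\right) \left(72 + 29 \left(-8\right)\right)\right) + 3208 = \left(25 + \frac{2}{29} \left(-8\right) \left(72 - 232\right)\right) + 3208 = \left(25 + \frac{2}{29} \left(-8\right) \left(-160\right)\right) + 3208 = \left(25 + \frac{2560}{29}\right) + 3208 = \frac{3285}{29} + 3208 = \frac{96317}{29}$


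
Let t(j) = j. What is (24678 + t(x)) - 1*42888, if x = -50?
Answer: -18260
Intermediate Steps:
(24678 + t(x)) - 1*42888 = (24678 - 50) - 1*42888 = 24628 - 42888 = -18260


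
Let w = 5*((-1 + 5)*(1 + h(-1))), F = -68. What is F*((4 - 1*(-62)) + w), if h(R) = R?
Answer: -4488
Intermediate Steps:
w = 0 (w = 5*((-1 + 5)*(1 - 1)) = 5*(4*0) = 5*0 = 0)
F*((4 - 1*(-62)) + w) = -68*((4 - 1*(-62)) + 0) = -68*((4 + 62) + 0) = -68*(66 + 0) = -68*66 = -4488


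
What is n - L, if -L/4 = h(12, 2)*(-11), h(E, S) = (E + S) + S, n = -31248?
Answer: -31952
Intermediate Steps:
h(E, S) = E + 2*S
L = 704 (L = -4*(12 + 2*2)*(-11) = -4*(12 + 4)*(-11) = -64*(-11) = -4*(-176) = 704)
n - L = -31248 - 1*704 = -31248 - 704 = -31952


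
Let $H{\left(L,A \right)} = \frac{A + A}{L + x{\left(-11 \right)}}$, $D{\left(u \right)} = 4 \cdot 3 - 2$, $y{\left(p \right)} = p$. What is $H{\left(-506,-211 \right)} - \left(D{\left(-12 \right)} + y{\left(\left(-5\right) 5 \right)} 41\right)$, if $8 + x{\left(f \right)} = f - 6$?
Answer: $\frac{539387}{531} \approx 1015.8$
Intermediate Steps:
$x{\left(f \right)} = -14 + f$ ($x{\left(f \right)} = -8 + \left(f - 6\right) = -8 + \left(-6 + f\right) = -14 + f$)
$D{\left(u \right)} = 10$ ($D{\left(u \right)} = 12 - 2 = 10$)
$H{\left(L,A \right)} = \frac{2 A}{-25 + L}$ ($H{\left(L,A \right)} = \frac{A + A}{L - 25} = \frac{2 A}{L - 25} = \frac{2 A}{-25 + L}$)
$H{\left(-506,-211 \right)} - \left(D{\left(-12 \right)} + y{\left(\left(-5\right) 5 \right)} 41\right) = 2 \left(-211\right) \frac{1}{-25 - 506} - \left(10 + \left(-5\right) 5 \cdot 41\right) = 2 \left(-211\right) \frac{1}{-531} - \left(10 - 1025\right) = 2 \left(-211\right) \left(- \frac{1}{531}\right) - \left(10 - 1025\right) = \frac{422}{531} - -1015 = \frac{422}{531} + 1015 = \frac{539387}{531}$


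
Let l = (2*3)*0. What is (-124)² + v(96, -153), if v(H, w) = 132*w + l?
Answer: -4820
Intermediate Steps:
l = 0 (l = 6*0 = 0)
v(H, w) = 132*w (v(H, w) = 132*w + 0 = 132*w)
(-124)² + v(96, -153) = (-124)² + 132*(-153) = 15376 - 20196 = -4820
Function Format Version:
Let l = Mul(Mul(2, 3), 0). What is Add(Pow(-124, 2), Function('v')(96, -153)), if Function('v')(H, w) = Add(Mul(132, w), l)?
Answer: -4820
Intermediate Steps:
l = 0 (l = Mul(6, 0) = 0)
Function('v')(H, w) = Mul(132, w) (Function('v')(H, w) = Add(Mul(132, w), 0) = Mul(132, w))
Add(Pow(-124, 2), Function('v')(96, -153)) = Add(Pow(-124, 2), Mul(132, -153)) = Add(15376, -20196) = -4820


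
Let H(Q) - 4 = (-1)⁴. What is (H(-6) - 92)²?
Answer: 7569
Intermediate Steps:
H(Q) = 5 (H(Q) = 4 + (-1)⁴ = 4 + 1 = 5)
(H(-6) - 92)² = (5 - 92)² = (-87)² = 7569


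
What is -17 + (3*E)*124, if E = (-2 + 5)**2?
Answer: 3331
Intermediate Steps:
E = 9 (E = 3**2 = 9)
-17 + (3*E)*124 = -17 + (3*9)*124 = -17 + 27*124 = -17 + 3348 = 3331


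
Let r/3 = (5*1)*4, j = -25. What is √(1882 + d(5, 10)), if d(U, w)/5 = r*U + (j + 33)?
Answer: √3422 ≈ 58.498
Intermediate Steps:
r = 60 (r = 3*((5*1)*4) = 3*(5*4) = 3*20 = 60)
d(U, w) = 40 + 300*U (d(U, w) = 5*(60*U + (-25 + 33)) = 5*(60*U + 8) = 5*(8 + 60*U) = 40 + 300*U)
√(1882 + d(5, 10)) = √(1882 + (40 + 300*5)) = √(1882 + (40 + 1500)) = √(1882 + 1540) = √3422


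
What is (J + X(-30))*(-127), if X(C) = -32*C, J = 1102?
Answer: -261874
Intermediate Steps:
(J + X(-30))*(-127) = (1102 - 32*(-30))*(-127) = (1102 + 960)*(-127) = 2062*(-127) = -261874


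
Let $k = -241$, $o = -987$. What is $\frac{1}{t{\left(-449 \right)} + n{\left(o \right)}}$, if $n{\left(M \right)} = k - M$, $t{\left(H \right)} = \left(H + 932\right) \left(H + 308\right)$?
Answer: $- \frac{1}{67357} \approx -1.4846 \cdot 10^{-5}$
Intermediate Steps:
$t{\left(H \right)} = \left(308 + H\right) \left(932 + H\right)$ ($t{\left(H \right)} = \left(932 + H\right) \left(308 + H\right) = \left(308 + H\right) \left(932 + H\right)$)
$n{\left(M \right)} = -241 - M$
$\frac{1}{t{\left(-449 \right)} + n{\left(o \right)}} = \frac{1}{\left(287056 + \left(-449\right)^{2} + 1240 \left(-449\right)\right) - -746} = \frac{1}{\left(287056 + 201601 - 556760\right) + \left(-241 + 987\right)} = \frac{1}{-68103 + 746} = \frac{1}{-67357} = - \frac{1}{67357}$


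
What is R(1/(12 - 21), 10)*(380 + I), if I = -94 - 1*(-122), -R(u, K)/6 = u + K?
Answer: -24208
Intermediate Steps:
R(u, K) = -6*K - 6*u (R(u, K) = -6*(u + K) = -6*(K + u) = -6*K - 6*u)
I = 28 (I = -94 + 122 = 28)
R(1/(12 - 21), 10)*(380 + I) = (-6*10 - 6/(12 - 21))*(380 + 28) = (-60 - 6/(-9))*408 = (-60 - 6*(-⅑))*408 = (-60 + ⅔)*408 = -178/3*408 = -24208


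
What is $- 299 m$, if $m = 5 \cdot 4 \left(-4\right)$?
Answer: $23920$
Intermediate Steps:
$m = -80$ ($m = 20 \left(-4\right) = -80$)
$- 299 m = \left(-299\right) \left(-80\right) = 23920$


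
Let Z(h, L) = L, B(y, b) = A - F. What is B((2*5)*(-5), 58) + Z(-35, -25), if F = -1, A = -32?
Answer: -56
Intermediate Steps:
B(y, b) = -31 (B(y, b) = -32 - 1*(-1) = -32 + 1 = -31)
B((2*5)*(-5), 58) + Z(-35, -25) = -31 - 25 = -56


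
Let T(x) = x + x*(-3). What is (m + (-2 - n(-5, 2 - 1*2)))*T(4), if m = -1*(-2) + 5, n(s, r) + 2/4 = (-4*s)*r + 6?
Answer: 4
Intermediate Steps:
n(s, r) = 11/2 - 4*r*s (n(s, r) = -1/2 + ((-4*s)*r + 6) = -1/2 + (-4*r*s + 6) = -1/2 + (6 - 4*r*s) = 11/2 - 4*r*s)
T(x) = -2*x (T(x) = x - 3*x = -2*x)
m = 7 (m = 2 + 5 = 7)
(m + (-2 - n(-5, 2 - 1*2)))*T(4) = (7 + (-2 - (11/2 - 4*(2 - 1*2)*(-5))))*(-2*4) = (7 + (-2 - (11/2 - 4*(2 - 2)*(-5))))*(-8) = (7 + (-2 - (11/2 - 4*0*(-5))))*(-8) = (7 + (-2 - (11/2 + 0)))*(-8) = (7 + (-2 - 1*11/2))*(-8) = (7 + (-2 - 11/2))*(-8) = (7 - 15/2)*(-8) = -1/2*(-8) = 4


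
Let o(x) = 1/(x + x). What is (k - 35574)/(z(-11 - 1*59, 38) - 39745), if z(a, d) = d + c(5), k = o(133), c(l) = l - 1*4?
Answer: 9462683/10561796 ≈ 0.89594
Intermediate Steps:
c(l) = -4 + l (c(l) = l - 4 = -4 + l)
o(x) = 1/(2*x)
k = 1/266 (k = (1/2)/133 = (1/2)*(1/133) = 1/266 ≈ 0.0037594)
z(a, d) = 1 + d (z(a, d) = d + (-4 + 5) = d + 1 = 1 + d)
(k - 35574)/(z(-11 - 1*59, 38) - 39745) = (1/266 - 35574)/((1 + 38) - 39745) = -9462683/(266*(39 - 39745)) = -9462683/266/(-39706) = -9462683/266*(-1/39706) = 9462683/10561796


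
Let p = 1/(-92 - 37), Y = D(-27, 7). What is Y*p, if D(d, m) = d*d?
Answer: -243/43 ≈ -5.6512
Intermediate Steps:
D(d, m) = d²
Y = 729 (Y = (-27)² = 729)
p = -1/129 (p = 1/(-129) = -1/129 ≈ -0.0077519)
Y*p = 729*(-1/129) = -243/43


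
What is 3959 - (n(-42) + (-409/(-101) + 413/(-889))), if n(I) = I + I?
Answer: 51813577/12827 ≈ 4039.4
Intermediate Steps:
n(I) = 2*I
3959 - (n(-42) + (-409/(-101) + 413/(-889))) = 3959 - (2*(-42) + (-409/(-101) + 413/(-889))) = 3959 - (-84 + (-409*(-1/101) + 413*(-1/889))) = 3959 - (-84 + (409/101 - 59/127)) = 3959 - (-84 + 45984/12827) = 3959 - 1*(-1031484/12827) = 3959 + 1031484/12827 = 51813577/12827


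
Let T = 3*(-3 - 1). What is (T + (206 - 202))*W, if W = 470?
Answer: -3760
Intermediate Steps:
T = -12 (T = 3*(-4) = -12)
(T + (206 - 202))*W = (-12 + (206 - 202))*470 = (-12 + 4)*470 = -8*470 = -3760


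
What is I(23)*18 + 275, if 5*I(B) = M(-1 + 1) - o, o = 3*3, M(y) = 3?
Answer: 1267/5 ≈ 253.40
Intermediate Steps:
o = 9
I(B) = -6/5 (I(B) = (3 - 1*9)/5 = (3 - 9)/5 = (1/5)*(-6) = -6/5)
I(23)*18 + 275 = -6/5*18 + 275 = -108/5 + 275 = 1267/5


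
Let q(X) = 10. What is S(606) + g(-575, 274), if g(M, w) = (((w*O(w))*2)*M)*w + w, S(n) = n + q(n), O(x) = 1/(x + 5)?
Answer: -86089090/279 ≈ -3.0856e+5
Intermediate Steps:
O(x) = 1/(5 + x)
S(n) = 10 + n (S(n) = n + 10 = 10 + n)
g(M, w) = w + 2*M*w²/(5 + w) (g(M, w) = (((w/(5 + w))*2)*M)*w + w = ((2*w/(5 + w))*M)*w + w = (2*M*w/(5 + w))*w + w = 2*M*w²/(5 + w) + w = w + 2*M*w²/(5 + w))
S(606) + g(-575, 274) = (10 + 606) + 274*(5 + 274 + 2*(-575)*274)/(5 + 274) = 616 + 274*(5 + 274 - 315100)/279 = 616 + 274*(1/279)*(-314821) = 616 - 86260954/279 = -86089090/279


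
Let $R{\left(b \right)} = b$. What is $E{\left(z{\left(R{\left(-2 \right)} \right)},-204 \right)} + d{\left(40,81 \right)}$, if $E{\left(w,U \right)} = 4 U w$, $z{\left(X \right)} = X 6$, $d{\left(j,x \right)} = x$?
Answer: $9873$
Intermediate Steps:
$z{\left(X \right)} = 6 X$
$E{\left(w,U \right)} = 4 U w$
$E{\left(z{\left(R{\left(-2 \right)} \right)},-204 \right)} + d{\left(40,81 \right)} = 4 \left(-204\right) 6 \left(-2\right) + 81 = 4 \left(-204\right) \left(-12\right) + 81 = 9792 + 81 = 9873$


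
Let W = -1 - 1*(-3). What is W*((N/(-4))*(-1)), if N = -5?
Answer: -5/2 ≈ -2.5000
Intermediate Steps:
W = 2 (W = -1 + 3 = 2)
W*((N/(-4))*(-1)) = 2*(-5/(-4)*(-1)) = 2*(-5*(-¼)*(-1)) = 2*((5/4)*(-1)) = 2*(-5/4) = -5/2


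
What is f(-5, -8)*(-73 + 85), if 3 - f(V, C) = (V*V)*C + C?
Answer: 2532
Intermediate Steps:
f(V, C) = 3 - C - C*V² (f(V, C) = 3 - ((V*V)*C + C) = 3 - (V²*C + C) = 3 - (C*V² + C) = 3 - (C + C*V²) = 3 + (-C - C*V²) = 3 - C - C*V²)
f(-5, -8)*(-73 + 85) = (3 - 1*(-8) - 1*(-8)*(-5)²)*(-73 + 85) = (3 + 8 - 1*(-8)*25)*12 = (3 + 8 + 200)*12 = 211*12 = 2532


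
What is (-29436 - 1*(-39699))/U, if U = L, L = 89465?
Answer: 10263/89465 ≈ 0.11472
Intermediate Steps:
U = 89465
(-29436 - 1*(-39699))/U = (-29436 - 1*(-39699))/89465 = (-29436 + 39699)*(1/89465) = 10263*(1/89465) = 10263/89465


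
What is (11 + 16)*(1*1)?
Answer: 27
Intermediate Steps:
(11 + 16)*(1*1) = 27*1 = 27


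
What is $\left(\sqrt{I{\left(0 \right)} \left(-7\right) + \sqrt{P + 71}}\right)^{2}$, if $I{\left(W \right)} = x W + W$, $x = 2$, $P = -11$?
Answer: $2 \sqrt{15} \approx 7.746$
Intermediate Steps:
$I{\left(W \right)} = 3 W$ ($I{\left(W \right)} = 2 W + W = 3 W$)
$\left(\sqrt{I{\left(0 \right)} \left(-7\right) + \sqrt{P + 71}}\right)^{2} = \left(\sqrt{3 \cdot 0 \left(-7\right) + \sqrt{-11 + 71}}\right)^{2} = \left(\sqrt{0 \left(-7\right) + \sqrt{60}}\right)^{2} = \left(\sqrt{0 + 2 \sqrt{15}}\right)^{2} = \left(\sqrt{2 \sqrt{15}}\right)^{2} = \left(\sqrt{2} \sqrt[4]{15}\right)^{2} = 2 \sqrt{15}$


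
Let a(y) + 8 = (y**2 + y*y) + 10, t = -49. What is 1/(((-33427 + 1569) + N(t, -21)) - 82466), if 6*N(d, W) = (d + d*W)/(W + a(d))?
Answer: -14349/1640434586 ≈ -8.7471e-6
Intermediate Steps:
a(y) = 2 + 2*y**2 (a(y) = -8 + ((y**2 + y*y) + 10) = -8 + ((y**2 + y**2) + 10) = -8 + (2*y**2 + 10) = -8 + (10 + 2*y**2) = 2 + 2*y**2)
N(d, W) = (d + W*d)/(6*(2 + W + 2*d**2)) (N(d, W) = ((d + d*W)/(W + (2 + 2*d**2)))/6 = ((d + W*d)/(2 + W + 2*d**2))/6 = (d + W*d)/(6*(2 + W + 2*d**2)))
1/(((-33427 + 1569) + N(t, -21)) - 82466) = 1/(((-33427 + 1569) + (1/6)*(-49)*(1 - 21)/(2 - 21 + 2*(-49)**2)) - 82466) = 1/((-31858 + (1/6)*(-49)*(-20)/(2 - 21 + 2*2401)) - 82466) = 1/((-31858 + (1/6)*(-49)*(-20)/(2 - 21 + 4802)) - 82466) = 1/((-31858 + (1/6)*(-49)*(-20)/4783) - 82466) = 1/((-31858 + (1/6)*(-49)*(1/4783)*(-20)) - 82466) = 1/((-31858 + 490/14349) - 82466) = 1/(-457129952/14349 - 82466) = 1/(-1640434586/14349) = -14349/1640434586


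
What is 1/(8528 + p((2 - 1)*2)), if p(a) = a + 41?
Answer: 1/8571 ≈ 0.00011667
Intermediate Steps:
p(a) = 41 + a
1/(8528 + p((2 - 1)*2)) = 1/(8528 + (41 + (2 - 1)*2)) = 1/(8528 + (41 + 1*2)) = 1/(8528 + (41 + 2)) = 1/(8528 + 43) = 1/8571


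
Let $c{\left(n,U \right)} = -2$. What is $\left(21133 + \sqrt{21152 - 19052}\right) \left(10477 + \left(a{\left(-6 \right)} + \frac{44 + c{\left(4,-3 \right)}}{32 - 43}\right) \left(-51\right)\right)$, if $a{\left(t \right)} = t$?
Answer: $\frac{2551915415}{11} + \frac{1207550 \sqrt{21}}{11} \approx 2.325 \cdot 10^{8}$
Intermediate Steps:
$\left(21133 + \sqrt{21152 - 19052}\right) \left(10477 + \left(a{\left(-6 \right)} + \frac{44 + c{\left(4,-3 \right)}}{32 - 43}\right) \left(-51\right)\right) = \left(21133 + \sqrt{21152 - 19052}\right) \left(10477 + \left(-6 + \frac{44 - 2}{32 - 43}\right) \left(-51\right)\right) = \left(21133 + \sqrt{2100}\right) \left(10477 + \left(-6 + \frac{42}{-11}\right) \left(-51\right)\right) = \left(21133 + 10 \sqrt{21}\right) \left(10477 + \left(-6 + 42 \left(- \frac{1}{11}\right)\right) \left(-51\right)\right) = \left(21133 + 10 \sqrt{21}\right) \left(10477 + \left(-6 - \frac{42}{11}\right) \left(-51\right)\right) = \left(21133 + 10 \sqrt{21}\right) \left(10477 - - \frac{5508}{11}\right) = \left(21133 + 10 \sqrt{21}\right) \left(10477 + \frac{5508}{11}\right) = \left(21133 + 10 \sqrt{21}\right) \frac{120755}{11} = \frac{2551915415}{11} + \frac{1207550 \sqrt{21}}{11}$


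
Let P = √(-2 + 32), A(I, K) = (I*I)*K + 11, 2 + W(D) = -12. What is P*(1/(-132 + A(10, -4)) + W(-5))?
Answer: -7295*√30/521 ≈ -76.692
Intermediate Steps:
W(D) = -14 (W(D) = -2 - 12 = -14)
A(I, K) = 11 + K*I² (A(I, K) = I²*K + 11 = K*I² + 11 = 11 + K*I²)
P = √30 ≈ 5.4772
P*(1/(-132 + A(10, -4)) + W(-5)) = √30*(1/(-132 + (11 - 4*10²)) - 14) = √30*(1/(-132 + (11 - 4*100)) - 14) = √30*(1/(-132 + (11 - 400)) - 14) = √30*(1/(-132 - 389) - 14) = √30*(1/(-521) - 14) = √30*(-1/521 - 14) = √30*(-7295/521) = -7295*√30/521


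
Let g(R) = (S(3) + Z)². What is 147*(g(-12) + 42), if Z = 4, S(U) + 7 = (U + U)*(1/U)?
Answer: 6321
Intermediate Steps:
S(U) = -5 (S(U) = -7 + (U + U)*(1/U) = -7 + (2*U)/U = -7 + 2 = -5)
g(R) = 1 (g(R) = (-5 + 4)² = (-1)² = 1)
147*(g(-12) + 42) = 147*(1 + 42) = 147*43 = 6321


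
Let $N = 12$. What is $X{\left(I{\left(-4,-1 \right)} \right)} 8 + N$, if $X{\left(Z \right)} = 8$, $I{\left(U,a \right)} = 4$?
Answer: $76$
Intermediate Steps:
$X{\left(I{\left(-4,-1 \right)} \right)} 8 + N = 8 \cdot 8 + 12 = 64 + 12 = 76$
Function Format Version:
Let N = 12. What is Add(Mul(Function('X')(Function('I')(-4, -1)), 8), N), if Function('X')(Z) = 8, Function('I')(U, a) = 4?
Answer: 76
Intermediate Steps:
Add(Mul(Function('X')(Function('I')(-4, -1)), 8), N) = Add(Mul(8, 8), 12) = Add(64, 12) = 76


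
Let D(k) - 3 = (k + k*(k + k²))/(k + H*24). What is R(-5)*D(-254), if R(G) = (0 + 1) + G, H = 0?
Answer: -257064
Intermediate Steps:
R(G) = 1 + G
D(k) = 3 + (k + k*(k + k²))/k (D(k) = 3 + (k + k*(k + k²))/(k + 0*24) = 3 + (k + k*(k + k²))/(k + 0) = 3 + (k + k*(k + k²))/k)
R(-5)*D(-254) = (1 - 5)*(4 - 254 + (-254)²) = -4*(4 - 254 + 64516) = -4*64266 = -257064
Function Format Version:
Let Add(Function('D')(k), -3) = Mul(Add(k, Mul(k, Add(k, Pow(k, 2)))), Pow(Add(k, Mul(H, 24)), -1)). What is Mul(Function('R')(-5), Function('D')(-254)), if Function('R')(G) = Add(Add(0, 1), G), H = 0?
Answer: -257064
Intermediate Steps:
Function('R')(G) = Add(1, G)
Function('D')(k) = Add(3, Mul(Pow(k, -1), Add(k, Mul(k, Add(k, Pow(k, 2)))))) (Function('D')(k) = Add(3, Mul(Add(k, Mul(k, Add(k, Pow(k, 2)))), Pow(Add(k, Mul(0, 24)), -1))) = Add(3, Mul(Add(k, Mul(k, Add(k, Pow(k, 2)))), Pow(Add(k, 0), -1))) = Add(3, Mul(Add(k, Mul(k, Add(k, Pow(k, 2)))), Pow(k, -1))) = Add(3, Mul(Pow(k, -1), Add(k, Mul(k, Add(k, Pow(k, 2)))))))
Mul(Function('R')(-5), Function('D')(-254)) = Mul(Add(1, -5), Add(4, -254, Pow(-254, 2))) = Mul(-4, Add(4, -254, 64516)) = Mul(-4, 64266) = -257064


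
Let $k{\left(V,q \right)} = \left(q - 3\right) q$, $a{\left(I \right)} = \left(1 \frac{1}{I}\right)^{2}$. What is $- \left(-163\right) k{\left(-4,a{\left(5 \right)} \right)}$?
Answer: $- \frac{12062}{625} \approx -19.299$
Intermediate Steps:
$a{\left(I \right)} = \frac{1}{I^{2}}$ ($a{\left(I \right)} = \left(\frac{1}{I}\right)^{2} = \frac{1}{I^{2}}$)
$k{\left(V,q \right)} = q \left(-3 + q\right)$ ($k{\left(V,q \right)} = \left(-3 + q\right) q = q \left(-3 + q\right)$)
$- \left(-163\right) k{\left(-4,a{\left(5 \right)} \right)} = - \left(-163\right) \frac{-3 + \frac{1}{25}}{25} = - \left(-163\right) \frac{1}{25} \left(- \frac{74}{25}\right) = - \frac{\left(-163\right) \left(-74\right)}{625} = \left(-1\right) \frac{12062}{625} = - \frac{12062}{625}$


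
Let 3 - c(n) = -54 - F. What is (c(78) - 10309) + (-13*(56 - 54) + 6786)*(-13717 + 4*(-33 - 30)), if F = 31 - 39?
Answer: -94440700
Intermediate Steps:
F = -8
c(n) = 49 (c(n) = 3 - (-54 - 1*(-8)) = 3 - (-54 + 8) = 3 - 1*(-46) = 3 + 46 = 49)
(c(78) - 10309) + (-13*(56 - 54) + 6786)*(-13717 + 4*(-33 - 30)) = (49 - 10309) + (-13*(56 - 54) + 6786)*(-13717 + 4*(-33 - 30)) = -10260 + (-13*2 + 6786)*(-13717 + 4*(-63)) = -10260 + (-26 + 6786)*(-13717 - 252) = -10260 + 6760*(-13969) = -10260 - 94430440 = -94440700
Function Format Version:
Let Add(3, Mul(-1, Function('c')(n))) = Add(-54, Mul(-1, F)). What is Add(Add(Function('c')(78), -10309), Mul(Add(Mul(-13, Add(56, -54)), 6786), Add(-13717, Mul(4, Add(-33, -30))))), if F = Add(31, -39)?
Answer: -94440700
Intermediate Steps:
F = -8
Function('c')(n) = 49 (Function('c')(n) = Add(3, Mul(-1, Add(-54, Mul(-1, -8)))) = Add(3, Mul(-1, Add(-54, 8))) = Add(3, Mul(-1, -46)) = Add(3, 46) = 49)
Add(Add(Function('c')(78), -10309), Mul(Add(Mul(-13, Add(56, -54)), 6786), Add(-13717, Mul(4, Add(-33, -30))))) = Add(Add(49, -10309), Mul(Add(Mul(-13, Add(56, -54)), 6786), Add(-13717, Mul(4, Add(-33, -30))))) = Add(-10260, Mul(Add(Mul(-13, 2), 6786), Add(-13717, Mul(4, -63)))) = Add(-10260, Mul(Add(-26, 6786), Add(-13717, -252))) = Add(-10260, Mul(6760, -13969)) = Add(-10260, -94430440) = -94440700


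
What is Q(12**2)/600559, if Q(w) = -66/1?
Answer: -66/600559 ≈ -0.00010990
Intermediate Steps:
Q(w) = -66 (Q(w) = -66*1 = -66)
Q(12**2)/600559 = -66/600559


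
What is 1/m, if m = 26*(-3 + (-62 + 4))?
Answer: -1/1586 ≈ -0.00063052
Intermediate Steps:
m = -1586 (m = 26*(-3 - 58) = 26*(-61) = -1586)
1/m = 1/(-1586) = -1/1586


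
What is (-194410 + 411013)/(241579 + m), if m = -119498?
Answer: 216603/122081 ≈ 1.7743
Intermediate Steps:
(-194410 + 411013)/(241579 + m) = (-194410 + 411013)/(241579 - 119498) = 216603/122081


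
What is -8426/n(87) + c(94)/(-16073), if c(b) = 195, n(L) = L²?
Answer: -136907053/121656537 ≈ -1.1254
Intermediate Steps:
-8426/n(87) + c(94)/(-16073) = -8426/(87²) + 195/(-16073) = -8426/7569 + 195*(-1/16073) = -8426*1/7569 - 195/16073 = -8426/7569 - 195/16073 = -136907053/121656537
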